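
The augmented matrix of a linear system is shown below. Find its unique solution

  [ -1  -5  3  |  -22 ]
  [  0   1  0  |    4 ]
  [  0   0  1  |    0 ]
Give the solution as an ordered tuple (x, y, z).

r1 → -1·r1
r1 → r1 + 3·r3
r1 → r1 − 5·r2
Reading off the last column: x = 2, y = 4, z = 0.

(2, 4, 0)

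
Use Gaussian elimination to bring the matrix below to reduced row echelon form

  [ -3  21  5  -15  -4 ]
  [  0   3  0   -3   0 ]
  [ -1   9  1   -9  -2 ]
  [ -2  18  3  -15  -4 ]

R1 -> -1/3·R1
  [  1  -7  -5/3    5  4/3 ]
  [  0   3     0   -3    0 ]
  [ -1   9     1   -9   -2 ]
  [ -2  18     3  -15   -4 ]
R3 -> R3 + R1
  [  1  -7  -5/3    5   4/3 ]
  [  0   3     0   -3     0 ]
  [  0   2  -2/3   -4  -2/3 ]
  [ -2  18     3  -15    -4 ]
R4 -> R4 + 2·R1
  [ 1  -7  -5/3   5   4/3 ]
  [ 0   3     0  -3     0 ]
  [ 0   2  -2/3  -4  -2/3 ]
  [ 0   4  -1/3  -5  -4/3 ]
R2 -> 1/3·R2
  [ 1  -7  -5/3   5   4/3 ]
  [ 0   1     0  -1     0 ]
  [ 0   2  -2/3  -4  -2/3 ]
  [ 0   4  -1/3  -5  -4/3 ]
R3 -> R3 − 2·R2
  [ 1  -7  -5/3   5   4/3 ]
  [ 0   1     0  -1     0 ]
  [ 0   0  -2/3  -2  -2/3 ]
  [ 0   4  -1/3  -5  -4/3 ]
R4 -> R4 − 4·R2
  [ 1  -7  -5/3   5   4/3 ]
  [ 0   1     0  -1     0 ]
  [ 0   0  -2/3  -2  -2/3 ]
  [ 0   0  -1/3  -1  -4/3 ]
R3 -> -3/2·R3
  [ 1  -7  -5/3   5   4/3 ]
  [ 0   1     0  -1     0 ]
  [ 0   0     1   3     1 ]
  [ 0   0  -1/3  -1  -4/3 ]
R4 -> R4 + 1/3·R3
  [ 1  -7  -5/3   5  4/3 ]
  [ 0   1     0  -1    0 ]
  [ 0   0     1   3    1 ]
  [ 0   0     0   0   -1 ]
R4 -> -1·R4
  [ 1  -7  -5/3   5  4/3 ]
  [ 0   1     0  -1    0 ]
  [ 0   0     1   3    1 ]
  [ 0   0     0   0    1 ]
R3 -> R3 − R4
  [ 1  -7  -5/3   5  4/3 ]
  [ 0   1     0  -1    0 ]
  [ 0   0     1   3    0 ]
  [ 0   0     0   0    1 ]
R1 -> R1 − 4/3·R4
  [ 1  -7  -5/3   5  0 ]
  [ 0   1     0  -1  0 ]
  [ 0   0     1   3  0 ]
  [ 0   0     0   0  1 ]
R1 -> R1 + 5/3·R3
  [ 1  -7  0  10  0 ]
  [ 0   1  0  -1  0 ]
  [ 0   0  1   3  0 ]
  [ 0   0  0   0  1 ]
R1 -> R1 + 7·R2
  [ 1  0  0   3  0 ]
  [ 0  1  0  -1  0 ]
  [ 0  0  1   3  0 ]
  [ 0  0  0   0  1 ]

[[1, 0, 0, 3, 0], [0, 1, 0, -1, 0], [0, 0, 1, 3, 0], [0, 0, 0, 0, 1]]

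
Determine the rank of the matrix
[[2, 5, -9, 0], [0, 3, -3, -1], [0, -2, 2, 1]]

R1 -> 1/2·R1
R2 -> 1/3·R2
R3 -> R3 + 2·R2
R3 -> 3·R3
R2 -> R2 + 1/3·R3
R1 -> R1 − 5/2·R2
The reduced form has 3 nonzero rows.

rank = 3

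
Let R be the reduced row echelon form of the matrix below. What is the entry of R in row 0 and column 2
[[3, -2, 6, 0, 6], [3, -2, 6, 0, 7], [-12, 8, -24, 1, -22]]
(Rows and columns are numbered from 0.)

r1 → 1/3·r1
  [   1  -2/3    2  0    2 ]
  [   3    -2    6  0    7 ]
  [ -12     8  -24  1  -22 ]
r2 → r2 − 3·r1
  [   1  -2/3    2  0    2 ]
  [   0     0    0  0    1 ]
  [ -12     8  -24  1  -22 ]
r3 → r3 + 12·r1
  [ 1  -2/3  2  0  2 ]
  [ 0     0  0  0  1 ]
  [ 0     0  0  1  2 ]
r2 <-> r3
  [ 1  -2/3  2  0  2 ]
  [ 0     0  0  1  2 ]
  [ 0     0  0  0  1 ]
r2 → r2 − 2·r3
  [ 1  -2/3  2  0  2 ]
  [ 0     0  0  1  0 ]
  [ 0     0  0  0  1 ]
r1 → r1 − 2·r3
  [ 1  -2/3  2  0  0 ]
  [ 0     0  0  1  0 ]
  [ 0     0  0  0  1 ]

2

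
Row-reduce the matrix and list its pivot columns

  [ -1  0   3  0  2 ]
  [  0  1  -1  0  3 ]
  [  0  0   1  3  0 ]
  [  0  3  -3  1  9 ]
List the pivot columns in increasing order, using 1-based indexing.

1, 2, 3, 4

Multiply R1 by -1.
  [ 1  0  -3  0  -2 ]
  [ 0  1  -1  0   3 ]
  [ 0  0   1  3   0 ]
  [ 0  3  -3  1   9 ]
Subtract 3 times R2 from R4.
  [ 1  0  -3  0  -2 ]
  [ 0  1  -1  0   3 ]
  [ 0  0   1  3   0 ]
  [ 0  0   0  1   0 ]
Subtract 3 times R4 from R3.
  [ 1  0  -3  0  -2 ]
  [ 0  1  -1  0   3 ]
  [ 0  0   1  0   0 ]
  [ 0  0   0  1   0 ]
Add R3 to R2.
  [ 1  0  -3  0  -2 ]
  [ 0  1   0  0   3 ]
  [ 0  0   1  0   0 ]
  [ 0  0   0  1   0 ]
Add 3 times R3 to R1.
  [ 1  0  0  0  -2 ]
  [ 0  1  0  0   3 ]
  [ 0  0  1  0   0 ]
  [ 0  0  0  1   0 ]
Pivot columns are the columns containing a leading 1.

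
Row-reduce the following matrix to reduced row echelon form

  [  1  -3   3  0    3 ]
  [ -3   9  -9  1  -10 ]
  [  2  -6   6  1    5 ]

Add 3 times R1 to R2.
Subtract 2 times R1 from R3.
Subtract R2 from R3.

[[1, -3, 3, 0, 3], [0, 0, 0, 1, -1], [0, 0, 0, 0, 0]]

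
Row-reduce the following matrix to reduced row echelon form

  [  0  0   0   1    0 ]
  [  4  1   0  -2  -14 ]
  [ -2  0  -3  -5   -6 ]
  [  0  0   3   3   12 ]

R1 ↔ R2
  [  4  1   0  -2  -14 ]
  [  0  0   0   1    0 ]
  [ -2  0  -3  -5   -6 ]
  [  0  0   3   3   12 ]
R1 -> 1/4·R1
  [  1  1/4   0  -1/2  -7/2 ]
  [  0    0   0     1     0 ]
  [ -2    0  -3    -5    -6 ]
  [  0    0   3     3    12 ]
R3 -> R3 + 2·R1
  [ 1  1/4   0  -1/2  -7/2 ]
  [ 0    0   0     1     0 ]
  [ 0  1/2  -3    -6   -13 ]
  [ 0    0   3     3    12 ]
R2 ↔ R3
  [ 1  1/4   0  -1/2  -7/2 ]
  [ 0  1/2  -3    -6   -13 ]
  [ 0    0   0     1     0 ]
  [ 0    0   3     3    12 ]
R2 -> 2·R2
  [ 1  1/4   0  -1/2  -7/2 ]
  [ 0    1  -6   -12   -26 ]
  [ 0    0   0     1     0 ]
  [ 0    0   3     3    12 ]
R3 ↔ R4
  [ 1  1/4   0  -1/2  -7/2 ]
  [ 0    1  -6   -12   -26 ]
  [ 0    0   3     3    12 ]
  [ 0    0   0     1     0 ]
R3 -> 1/3·R3
  [ 1  1/4   0  -1/2  -7/2 ]
  [ 0    1  -6   -12   -26 ]
  [ 0    0   1     1     4 ]
  [ 0    0   0     1     0 ]
R3 -> R3 − R4
  [ 1  1/4   0  -1/2  -7/2 ]
  [ 0    1  -6   -12   -26 ]
  [ 0    0   1     0     4 ]
  [ 0    0   0     1     0 ]
R2 -> R2 + 12·R4
  [ 1  1/4   0  -1/2  -7/2 ]
  [ 0    1  -6     0   -26 ]
  [ 0    0   1     0     4 ]
  [ 0    0   0     1     0 ]
R1 -> R1 + 1/2·R4
  [ 1  1/4   0  0  -7/2 ]
  [ 0    1  -6  0   -26 ]
  [ 0    0   1  0     4 ]
  [ 0    0   0  1     0 ]
R2 -> R2 + 6·R3
  [ 1  1/4  0  0  -7/2 ]
  [ 0    1  0  0    -2 ]
  [ 0    0  1  0     4 ]
  [ 0    0  0  1     0 ]
R1 -> R1 − 1/4·R2
  [ 1  0  0  0  -3 ]
  [ 0  1  0  0  -2 ]
  [ 0  0  1  0   4 ]
  [ 0  0  0  1   0 ]

[[1, 0, 0, 0, -3], [0, 1, 0, 0, -2], [0, 0, 1, 0, 4], [0, 0, 0, 1, 0]]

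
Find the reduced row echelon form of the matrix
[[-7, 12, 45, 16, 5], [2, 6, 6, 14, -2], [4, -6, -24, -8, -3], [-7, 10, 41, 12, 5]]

r1 -> -1/7·r1
  [  1  -12/7  -45/7  -16/7  -5/7 ]
  [  2      6      6     14    -2 ]
  [  4     -6    -24     -8    -3 ]
  [ -7     10     41     12     5 ]
r2 -> r2 − 2·r1
  [  1  -12/7  -45/7  -16/7  -5/7 ]
  [  0   66/7  132/7  130/7  -4/7 ]
  [  4     -6    -24     -8    -3 ]
  [ -7     10     41     12     5 ]
r3 -> r3 − 4·r1
  [  1  -12/7  -45/7  -16/7  -5/7 ]
  [  0   66/7  132/7  130/7  -4/7 ]
  [  0    6/7   12/7    8/7  -1/7 ]
  [ -7     10     41     12     5 ]
r4 -> r4 + 7·r1
  [ 1  -12/7  -45/7  -16/7  -5/7 ]
  [ 0   66/7  132/7  130/7  -4/7 ]
  [ 0    6/7   12/7    8/7  -1/7 ]
  [ 0     -2     -4     -4     0 ]
r2 -> 7/66·r2
  [ 1  -12/7  -45/7  -16/7   -5/7 ]
  [ 0      1      2  65/33  -2/33 ]
  [ 0    6/7   12/7    8/7   -1/7 ]
  [ 0     -2     -4     -4      0 ]
r3 -> r3 − 6/7·r2
  [ 1  -12/7  -45/7  -16/7   -5/7 ]
  [ 0      1      2  65/33  -2/33 ]
  [ 0      0      0  -6/11  -1/11 ]
  [ 0     -2     -4     -4      0 ]
r4 -> r4 + 2·r2
  [ 1  -12/7  -45/7  -16/7   -5/7 ]
  [ 0      1      2  65/33  -2/33 ]
  [ 0      0      0  -6/11  -1/11 ]
  [ 0      0      0  -2/33  -4/33 ]
r3 -> -11/6·r3
  [ 1  -12/7  -45/7  -16/7   -5/7 ]
  [ 0      1      2  65/33  -2/33 ]
  [ 0      0      0      1    1/6 ]
  [ 0      0      0  -2/33  -4/33 ]
r4 -> r4 + 2/33·r3
  [ 1  -12/7  -45/7  -16/7   -5/7 ]
  [ 0      1      2  65/33  -2/33 ]
  [ 0      0      0      1    1/6 ]
  [ 0      0      0      0   -1/9 ]
r4 -> -9·r4
  [ 1  -12/7  -45/7  -16/7   -5/7 ]
  [ 0      1      2  65/33  -2/33 ]
  [ 0      0      0      1    1/6 ]
  [ 0      0      0      0      1 ]
r3 -> r3 − 1/6·r4
  [ 1  -12/7  -45/7  -16/7   -5/7 ]
  [ 0      1      2  65/33  -2/33 ]
  [ 0      0      0      1      0 ]
  [ 0      0      0      0      1 ]
r2 -> r2 + 2/33·r4
  [ 1  -12/7  -45/7  -16/7  -5/7 ]
  [ 0      1      2  65/33     0 ]
  [ 0      0      0      1     0 ]
  [ 0      0      0      0     1 ]
r1 -> r1 + 5/7·r4
  [ 1  -12/7  -45/7  -16/7  0 ]
  [ 0      1      2  65/33  0 ]
  [ 0      0      0      1  0 ]
  [ 0      0      0      0  1 ]
r2 -> r2 − 65/33·r3
  [ 1  -12/7  -45/7  -16/7  0 ]
  [ 0      1      2      0  0 ]
  [ 0      0      0      1  0 ]
  [ 0      0      0      0  1 ]
r1 -> r1 + 16/7·r3
  [ 1  -12/7  -45/7  0  0 ]
  [ 0      1      2  0  0 ]
  [ 0      0      0  1  0 ]
  [ 0      0      0  0  1 ]
r1 -> r1 + 12/7·r2
  [ 1  0  -3  0  0 ]
  [ 0  1   2  0  0 ]
  [ 0  0   0  1  0 ]
  [ 0  0   0  0  1 ]

[[1, 0, -3, 0, 0], [0, 1, 2, 0, 0], [0, 0, 0, 1, 0], [0, 0, 0, 0, 1]]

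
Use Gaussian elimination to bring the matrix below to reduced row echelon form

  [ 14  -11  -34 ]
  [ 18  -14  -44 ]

[[1, 0, -4], [0, 1, -2]]

R1 → 1/14·R1
  [  1  -11/14  -17/7 ]
  [ 18     -14    -44 ]
R2 → R2 − 18·R1
  [ 1  -11/14  -17/7 ]
  [ 0     1/7   -2/7 ]
R2 → 7·R2
  [ 1  -11/14  -17/7 ]
  [ 0       1     -2 ]
R1 → R1 + 11/14·R2
  [ 1  0  -4 ]
  [ 0  1  -2 ]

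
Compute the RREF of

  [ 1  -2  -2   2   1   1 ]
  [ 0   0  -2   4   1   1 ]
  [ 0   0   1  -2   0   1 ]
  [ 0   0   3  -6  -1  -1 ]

Multiply R2 by -1/2.
  [ 1  -2  -2   2     1     1 ]
  [ 0   0   1  -2  -1/2  -1/2 ]
  [ 0   0   1  -2     0     1 ]
  [ 0   0   3  -6    -1    -1 ]
Subtract R2 from R3.
  [ 1  -2  -2   2     1     1 ]
  [ 0   0   1  -2  -1/2  -1/2 ]
  [ 0   0   0   0   1/2   3/2 ]
  [ 0   0   3  -6    -1    -1 ]
Subtract 3 times R2 from R4.
  [ 1  -2  -2   2     1     1 ]
  [ 0   0   1  -2  -1/2  -1/2 ]
  [ 0   0   0   0   1/2   3/2 ]
  [ 0   0   0   0   1/2   1/2 ]
Multiply R3 by 2.
  [ 1  -2  -2   2     1     1 ]
  [ 0   0   1  -2  -1/2  -1/2 ]
  [ 0   0   0   0     1     3 ]
  [ 0   0   0   0   1/2   1/2 ]
Subtract 1/2 times R3 from R4.
  [ 1  -2  -2   2     1     1 ]
  [ 0   0   1  -2  -1/2  -1/2 ]
  [ 0   0   0   0     1     3 ]
  [ 0   0   0   0     0    -1 ]
Multiply R4 by -1.
  [ 1  -2  -2   2     1     1 ]
  [ 0   0   1  -2  -1/2  -1/2 ]
  [ 0   0   0   0     1     3 ]
  [ 0   0   0   0     0     1 ]
Subtract 3 times R4 from R3.
  [ 1  -2  -2   2     1     1 ]
  [ 0   0   1  -2  -1/2  -1/2 ]
  [ 0   0   0   0     1     0 ]
  [ 0   0   0   0     0     1 ]
Add 1/2 times R4 to R2.
  [ 1  -2  -2   2     1  1 ]
  [ 0   0   1  -2  -1/2  0 ]
  [ 0   0   0   0     1  0 ]
  [ 0   0   0   0     0  1 ]
Subtract R4 from R1.
  [ 1  -2  -2   2     1  0 ]
  [ 0   0   1  -2  -1/2  0 ]
  [ 0   0   0   0     1  0 ]
  [ 0   0   0   0     0  1 ]
Add 1/2 times R3 to R2.
  [ 1  -2  -2   2  1  0 ]
  [ 0   0   1  -2  0  0 ]
  [ 0   0   0   0  1  0 ]
  [ 0   0   0   0  0  1 ]
Subtract R3 from R1.
  [ 1  -2  -2   2  0  0 ]
  [ 0   0   1  -2  0  0 ]
  [ 0   0   0   0  1  0 ]
  [ 0   0   0   0  0  1 ]
Add 2 times R2 to R1.
  [ 1  -2  0  -2  0  0 ]
  [ 0   0  1  -2  0  0 ]
  [ 0   0  0   0  1  0 ]
  [ 0   0  0   0  0  1 ]

[[1, -2, 0, -2, 0, 0], [0, 0, 1, -2, 0, 0], [0, 0, 0, 0, 1, 0], [0, 0, 0, 0, 0, 1]]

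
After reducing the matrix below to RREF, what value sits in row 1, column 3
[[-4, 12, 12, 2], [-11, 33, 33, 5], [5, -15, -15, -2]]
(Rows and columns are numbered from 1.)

r1 → -1/4·r1
  [   1   -3   -3  -1/2 ]
  [ -11   33   33     5 ]
  [   5  -15  -15    -2 ]
r2 → r2 + 11·r1
  [ 1   -3   -3  -1/2 ]
  [ 0    0    0  -1/2 ]
  [ 5  -15  -15    -2 ]
r3 → r3 − 5·r1
  [ 1  -3  -3  -1/2 ]
  [ 0   0   0  -1/2 ]
  [ 0   0   0   1/2 ]
r2 → -2·r2
  [ 1  -3  -3  -1/2 ]
  [ 0   0   0     1 ]
  [ 0   0   0   1/2 ]
r3 → r3 − 1/2·r2
  [ 1  -3  -3  -1/2 ]
  [ 0   0   0     1 ]
  [ 0   0   0     0 ]
r1 → r1 + 1/2·r2
  [ 1  -3  -3  0 ]
  [ 0   0   0  1 ]
  [ 0   0   0  0 ]

-3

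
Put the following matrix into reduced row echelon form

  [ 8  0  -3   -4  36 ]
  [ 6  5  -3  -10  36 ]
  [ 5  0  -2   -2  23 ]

[[1, 0, 0, -2, 3], [0, 1, 0, -2, 6/5], [0, 0, 1, -4, -4]]

r1 := 1/8·r1
  [ 1  0  -3/8  -1/2  9/2 ]
  [ 6  5    -3   -10   36 ]
  [ 5  0    -2    -2   23 ]
r2 := r2 − 6·r1
  [ 1  0  -3/8  -1/2  9/2 ]
  [ 0  5  -3/4    -7    9 ]
  [ 5  0    -2    -2   23 ]
r3 := r3 − 5·r1
  [ 1  0  -3/8  -1/2  9/2 ]
  [ 0  5  -3/4    -7    9 ]
  [ 0  0  -1/8   1/2  1/2 ]
r2 := 1/5·r2
  [ 1  0   -3/8  -1/2  9/2 ]
  [ 0  1  -3/20  -7/5  9/5 ]
  [ 0  0   -1/8   1/2  1/2 ]
r3 := -8·r3
  [ 1  0   -3/8  -1/2  9/2 ]
  [ 0  1  -3/20  -7/5  9/5 ]
  [ 0  0      1    -4   -4 ]
r2 := r2 + 3/20·r3
  [ 1  0  -3/8  -1/2  9/2 ]
  [ 0  1     0    -2  6/5 ]
  [ 0  0     1    -4   -4 ]
r1 := r1 + 3/8·r3
  [ 1  0  0  -2    3 ]
  [ 0  1  0  -2  6/5 ]
  [ 0  0  1  -4   -4 ]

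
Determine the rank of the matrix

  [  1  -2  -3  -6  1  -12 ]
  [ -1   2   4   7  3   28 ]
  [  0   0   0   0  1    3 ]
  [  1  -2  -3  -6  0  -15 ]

ρ2 := ρ2 + ρ1
  [ 1  -2  -3  -6  1  -12 ]
  [ 0   0   1   1  4   16 ]
  [ 0   0   0   0  1    3 ]
  [ 1  -2  -3  -6  0  -15 ]
ρ4 := ρ4 − ρ1
  [ 1  -2  -3  -6   1  -12 ]
  [ 0   0   1   1   4   16 ]
  [ 0   0   0   0   1    3 ]
  [ 0   0   0   0  -1   -3 ]
ρ4 := ρ4 + ρ3
  [ 1  -2  -3  -6  1  -12 ]
  [ 0   0   1   1  4   16 ]
  [ 0   0   0   0  1    3 ]
  [ 0   0   0   0  0    0 ]
ρ2 := ρ2 − 4·ρ3
  [ 1  -2  -3  -6  1  -12 ]
  [ 0   0   1   1  0    4 ]
  [ 0   0   0   0  1    3 ]
  [ 0   0   0   0  0    0 ]
ρ1 := ρ1 − ρ3
  [ 1  -2  -3  -6  0  -15 ]
  [ 0   0   1   1  0    4 ]
  [ 0   0   0   0  1    3 ]
  [ 0   0   0   0  0    0 ]
ρ1 := ρ1 + 3·ρ2
  [ 1  -2  0  -3  0  -3 ]
  [ 0   0  1   1  0   4 ]
  [ 0   0  0   0  1   3 ]
  [ 0   0  0   0  0   0 ]
The reduced form has 3 nonzero rows.

rank = 3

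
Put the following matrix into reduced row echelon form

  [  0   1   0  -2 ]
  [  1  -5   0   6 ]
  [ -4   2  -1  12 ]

[[1, 0, 0, -4], [0, 1, 0, -2], [0, 0, 1, 0]]

R1 ↔ R2
  [  1  -5   0   6 ]
  [  0   1   0  -2 ]
  [ -4   2  -1  12 ]
R3 -> R3 + 4·R1
  [ 1   -5   0   6 ]
  [ 0    1   0  -2 ]
  [ 0  -18  -1  36 ]
R3 -> R3 + 18·R2
  [ 1  -5   0   6 ]
  [ 0   1   0  -2 ]
  [ 0   0  -1   0 ]
R3 -> -1·R3
  [ 1  -5  0   6 ]
  [ 0   1  0  -2 ]
  [ 0   0  1   0 ]
R1 -> R1 + 5·R2
  [ 1  0  0  -4 ]
  [ 0  1  0  -2 ]
  [ 0  0  1   0 ]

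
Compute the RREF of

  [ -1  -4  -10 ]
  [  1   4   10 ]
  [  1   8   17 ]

[[1, 0, 3], [0, 1, 7/4], [0, 0, 0]]

R1 → -1·R1
  [ 1  4  10 ]
  [ 1  4  10 ]
  [ 1  8  17 ]
R2 → R2 − R1
  [ 1  4  10 ]
  [ 0  0   0 ]
  [ 1  8  17 ]
R3 → R3 − R1
  [ 1  4  10 ]
  [ 0  0   0 ]
  [ 0  4   7 ]
R2 <=> R3
  [ 1  4  10 ]
  [ 0  4   7 ]
  [ 0  0   0 ]
R2 → 1/4·R2
  [ 1  4   10 ]
  [ 0  1  7/4 ]
  [ 0  0    0 ]
R1 → R1 − 4·R2
  [ 1  0    3 ]
  [ 0  1  7/4 ]
  [ 0  0    0 ]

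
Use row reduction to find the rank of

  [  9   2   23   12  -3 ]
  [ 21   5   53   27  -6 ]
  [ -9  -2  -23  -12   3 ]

R1 ← 1/9·R1
  [  1  2/9  23/9  4/3  -1/3 ]
  [ 21    5    53   27    -6 ]
  [ -9   -2   -23  -12     3 ]
R2 ← R2 − 21·R1
  [  1  2/9  23/9  4/3  -1/3 ]
  [  0  1/3  -2/3   -1     1 ]
  [ -9   -2   -23  -12     3 ]
R3 ← R3 + 9·R1
  [ 1  2/9  23/9  4/3  -1/3 ]
  [ 0  1/3  -2/3   -1     1 ]
  [ 0    0     0    0     0 ]
R2 ← 3·R2
  [ 1  2/9  23/9  4/3  -1/3 ]
  [ 0    1    -2   -3     3 ]
  [ 0    0     0    0     0 ]
R1 ← R1 − 2/9·R2
  [ 1  0   3   2  -1 ]
  [ 0  1  -2  -3   3 ]
  [ 0  0   0   0   0 ]
The reduced form has 2 nonzero rows.

rank = 2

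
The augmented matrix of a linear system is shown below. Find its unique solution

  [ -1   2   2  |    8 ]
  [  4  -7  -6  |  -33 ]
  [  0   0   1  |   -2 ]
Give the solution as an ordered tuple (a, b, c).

r1 -> -1·r1
  [ 1  -2  -2  |   -8 ]
  [ 4  -7  -6  |  -33 ]
  [ 0   0   1  |   -2 ]
r2 -> r2 − 4·r1
  [ 1  -2  -2  |  -8 ]
  [ 0   1   2  |  -1 ]
  [ 0   0   1  |  -2 ]
r2 -> r2 − 2·r3
  [ 1  -2  -2  |  -8 ]
  [ 0   1   0  |   3 ]
  [ 0   0   1  |  -2 ]
r1 -> r1 + 2·r3
  [ 1  -2  0  |  -12 ]
  [ 0   1  0  |    3 ]
  [ 0   0  1  |   -2 ]
r1 -> r1 + 2·r2
  [ 1  0  0  |  -6 ]
  [ 0  1  0  |   3 ]
  [ 0  0  1  |  -2 ]
Reading off the last column: a = -6, b = 3, c = -2.

(-6, 3, -2)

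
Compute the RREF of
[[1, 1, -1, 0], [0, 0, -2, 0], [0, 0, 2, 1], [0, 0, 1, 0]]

[[1, 1, 0, 0], [0, 0, 1, 0], [0, 0, 0, 1], [0, 0, 0, 0]]

r2 -> -1/2·r2
  [ 1  1  -1  0 ]
  [ 0  0   1  0 ]
  [ 0  0   2  1 ]
  [ 0  0   1  0 ]
r3 -> r3 − 2·r2
  [ 1  1  -1  0 ]
  [ 0  0   1  0 ]
  [ 0  0   0  1 ]
  [ 0  0   1  0 ]
r4 -> r4 − r2
  [ 1  1  -1  0 ]
  [ 0  0   1  0 ]
  [ 0  0   0  1 ]
  [ 0  0   0  0 ]
r1 -> r1 + r2
  [ 1  1  0  0 ]
  [ 0  0  1  0 ]
  [ 0  0  0  1 ]
  [ 0  0  0  0 ]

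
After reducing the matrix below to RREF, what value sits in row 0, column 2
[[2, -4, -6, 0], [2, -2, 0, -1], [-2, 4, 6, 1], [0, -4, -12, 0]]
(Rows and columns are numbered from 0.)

3

R1 → 1/2·R1
R2 → R2 − 2·R1
R3 → R3 + 2·R1
R2 → 1/2·R2
R4 → R4 + 4·R2
R4 → R4 + 2·R3
R2 → R2 + 1/2·R3
R1 → R1 + 2·R2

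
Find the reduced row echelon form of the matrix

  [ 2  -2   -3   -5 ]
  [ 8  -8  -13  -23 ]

[[1, -1, 0, 2], [0, 0, 1, 3]]

r1 := 1/2·r1
  [ 1  -1  -3/2  -5/2 ]
  [ 8  -8   -13   -23 ]
r2 := r2 − 8·r1
  [ 1  -1  -3/2  -5/2 ]
  [ 0   0    -1    -3 ]
r2 := -1·r2
  [ 1  -1  -3/2  -5/2 ]
  [ 0   0     1     3 ]
r1 := r1 + 3/2·r2
  [ 1  -1  0  2 ]
  [ 0   0  1  3 ]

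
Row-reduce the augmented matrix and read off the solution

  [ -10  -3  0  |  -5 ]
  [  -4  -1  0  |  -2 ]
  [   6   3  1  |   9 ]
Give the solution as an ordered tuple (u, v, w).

(1/2, 0, 6)

ρ1 -> -1/10·ρ1
ρ2 -> ρ2 + 4·ρ1
ρ3 -> ρ3 − 6·ρ1
ρ2 -> 5·ρ2
ρ3 -> ρ3 − 6/5·ρ2
ρ1 -> ρ1 − 3/10·ρ2
Reading off the last column: u = 1/2, v = 0, w = 6.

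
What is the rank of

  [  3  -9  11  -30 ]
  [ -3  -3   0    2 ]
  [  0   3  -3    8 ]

R1 -> 1/3·R1
R2 -> R2 + 3·R1
R2 -> -1/12·R2
R3 -> R3 − 3·R2
R3 -> -4·R3
R2 -> R2 + 11/12·R3
R1 -> R1 − 11/3·R3
R1 -> R1 + 3·R2
The reduced form has 3 nonzero rows.

rank = 3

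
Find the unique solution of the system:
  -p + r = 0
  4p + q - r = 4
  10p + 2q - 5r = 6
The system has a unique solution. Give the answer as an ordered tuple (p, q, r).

(2, -2, 2)

Form the augmented matrix and row-reduce:
  [ -1  0   1  |  0 ]
  [  4  1  -1  |  4 ]
  [ 10  2  -5  |  6 ]
r1 → -1·r1
r2 → r2 − 4·r1
r3 → r3 − 10·r1
r3 → r3 − 2·r2
r3 → -1·r3
r2 → r2 − 3·r3
r1 → r1 + r3
Reading off the last column: p = 2, q = -2, r = 2.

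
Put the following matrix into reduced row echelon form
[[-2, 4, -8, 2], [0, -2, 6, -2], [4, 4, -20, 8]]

r1 ← -1/2·r1
  [ 1  -2    4  -1 ]
  [ 0  -2    6  -2 ]
  [ 4   4  -20   8 ]
r3 ← r3 − 4·r1
  [ 1  -2    4  -1 ]
  [ 0  -2    6  -2 ]
  [ 0  12  -36  12 ]
r2 ← -1/2·r2
  [ 1  -2    4  -1 ]
  [ 0   1   -3   1 ]
  [ 0  12  -36  12 ]
r3 ← r3 − 12·r2
  [ 1  -2   4  -1 ]
  [ 0   1  -3   1 ]
  [ 0   0   0   0 ]
r1 ← r1 + 2·r2
  [ 1  0  -2  1 ]
  [ 0  1  -3  1 ]
  [ 0  0   0  0 ]

[[1, 0, -2, 1], [0, 1, -3, 1], [0, 0, 0, 0]]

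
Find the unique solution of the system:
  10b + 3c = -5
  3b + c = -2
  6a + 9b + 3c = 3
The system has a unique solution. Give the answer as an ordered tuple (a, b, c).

Form the augmented matrix and row-reduce:
  [ 0  10  3  |  -5 ]
  [ 0   3  1  |  -2 ]
  [ 6   9  3  |   3 ]
R1 <=> R3
  [ 6   9  3  |   3 ]
  [ 0   3  1  |  -2 ]
  [ 0  10  3  |  -5 ]
R1 ← 1/6·R1
  [ 1  3/2  1/2  |  1/2 ]
  [ 0    3    1  |   -2 ]
  [ 0   10    3  |   -5 ]
R2 ← 1/3·R2
  [ 1  3/2  1/2  |   1/2 ]
  [ 0    1  1/3  |  -2/3 ]
  [ 0   10    3  |    -5 ]
R3 ← R3 − 10·R2
  [ 1  3/2   1/2  |   1/2 ]
  [ 0    1   1/3  |  -2/3 ]
  [ 0    0  -1/3  |   5/3 ]
R3 ← -3·R3
  [ 1  3/2  1/2  |   1/2 ]
  [ 0    1  1/3  |  -2/3 ]
  [ 0    0    1  |    -5 ]
R2 ← R2 − 1/3·R3
  [ 1  3/2  1/2  |  1/2 ]
  [ 0    1    0  |    1 ]
  [ 0    0    1  |   -5 ]
R1 ← R1 − 1/2·R3
  [ 1  3/2  0  |   3 ]
  [ 0    1  0  |   1 ]
  [ 0    0  1  |  -5 ]
R1 ← R1 − 3/2·R2
  [ 1  0  0  |  3/2 ]
  [ 0  1  0  |    1 ]
  [ 0  0  1  |   -5 ]
Reading off the last column: a = 3/2, b = 1, c = -5.

(3/2, 1, -5)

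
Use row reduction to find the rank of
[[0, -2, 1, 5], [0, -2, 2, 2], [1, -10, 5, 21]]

ρ1 ↔ ρ3
  [ 1  -10  5  21 ]
  [ 0   -2  2   2 ]
  [ 0   -2  1   5 ]
ρ2 → -1/2·ρ2
  [ 1  -10   5  21 ]
  [ 0    1  -1  -1 ]
  [ 0   -2   1   5 ]
ρ3 → ρ3 + 2·ρ2
  [ 1  -10   5  21 ]
  [ 0    1  -1  -1 ]
  [ 0    0  -1   3 ]
ρ3 → -1·ρ3
  [ 1  -10   5  21 ]
  [ 0    1  -1  -1 ]
  [ 0    0   1  -3 ]
ρ2 → ρ2 + ρ3
  [ 1  -10  5  21 ]
  [ 0    1  0  -4 ]
  [ 0    0  1  -3 ]
ρ1 → ρ1 − 5·ρ3
  [ 1  -10  0  36 ]
  [ 0    1  0  -4 ]
  [ 0    0  1  -3 ]
ρ1 → ρ1 + 10·ρ2
  [ 1  0  0  -4 ]
  [ 0  1  0  -4 ]
  [ 0  0  1  -3 ]
The reduced form has 3 nonzero rows.

rank = 3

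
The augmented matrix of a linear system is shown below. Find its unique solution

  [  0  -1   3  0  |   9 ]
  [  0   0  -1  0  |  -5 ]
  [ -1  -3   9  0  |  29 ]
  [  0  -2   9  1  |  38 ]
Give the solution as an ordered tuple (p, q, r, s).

(-2, 6, 5, 5)

Swap R1 and R3.
  [ -1  -3   9  0  |  29 ]
  [  0   0  -1  0  |  -5 ]
  [  0  -1   3  0  |   9 ]
  [  0  -2   9  1  |  38 ]
Multiply R1 by -1.
  [ 1   3  -9  0  |  -29 ]
  [ 0   0  -1  0  |   -5 ]
  [ 0  -1   3  0  |    9 ]
  [ 0  -2   9  1  |   38 ]
Swap R2 and R3.
  [ 1   3  -9  0  |  -29 ]
  [ 0  -1   3  0  |    9 ]
  [ 0   0  -1  0  |   -5 ]
  [ 0  -2   9  1  |   38 ]
Multiply R2 by -1.
  [ 1   3  -9  0  |  -29 ]
  [ 0   1  -3  0  |   -9 ]
  [ 0   0  -1  0  |   -5 ]
  [ 0  -2   9  1  |   38 ]
Add 2 times R2 to R4.
  [ 1  3  -9  0  |  -29 ]
  [ 0  1  -3  0  |   -9 ]
  [ 0  0  -1  0  |   -5 ]
  [ 0  0   3  1  |   20 ]
Multiply R3 by -1.
  [ 1  3  -9  0  |  -29 ]
  [ 0  1  -3  0  |   -9 ]
  [ 0  0   1  0  |    5 ]
  [ 0  0   3  1  |   20 ]
Subtract 3 times R3 from R4.
  [ 1  3  -9  0  |  -29 ]
  [ 0  1  -3  0  |   -9 ]
  [ 0  0   1  0  |    5 ]
  [ 0  0   0  1  |    5 ]
Add 3 times R3 to R2.
  [ 1  3  -9  0  |  -29 ]
  [ 0  1   0  0  |    6 ]
  [ 0  0   1  0  |    5 ]
  [ 0  0   0  1  |    5 ]
Add 9 times R3 to R1.
  [ 1  3  0  0  |  16 ]
  [ 0  1  0  0  |   6 ]
  [ 0  0  1  0  |   5 ]
  [ 0  0  0  1  |   5 ]
Subtract 3 times R2 from R1.
  [ 1  0  0  0  |  -2 ]
  [ 0  1  0  0  |   6 ]
  [ 0  0  1  0  |   5 ]
  [ 0  0  0  1  |   5 ]
Reading off the last column: p = -2, q = 6, r = 5, s = 5.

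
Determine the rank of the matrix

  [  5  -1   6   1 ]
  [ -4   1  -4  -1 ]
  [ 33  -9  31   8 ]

rank = 3

Multiply R1 by 1/5.
Add 4 times R1 to R2.
Subtract 33 times R1 from R3.
Multiply R2 by 5.
Add 12/5 times R2 to R3.
Subtract 4 times R3 from R2.
Subtract 6/5 times R3 from R1.
Add 1/5 times R2 to R1.
The reduced form has 3 nonzero rows.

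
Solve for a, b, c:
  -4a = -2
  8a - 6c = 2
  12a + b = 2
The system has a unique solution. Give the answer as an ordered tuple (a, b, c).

(1/2, -4, 1/3)

Form the augmented matrix and row-reduce:
  [ -4  0   0  |  -2 ]
  [  8  0  -6  |   2 ]
  [ 12  1   0  |   2 ]
R1 -> -1/4·R1
R2 -> R2 − 8·R1
R3 -> R3 − 12·R1
R2 <=> R3
R3 -> -1/6·R3
Reading off the last column: a = 1/2, b = -4, c = 1/3.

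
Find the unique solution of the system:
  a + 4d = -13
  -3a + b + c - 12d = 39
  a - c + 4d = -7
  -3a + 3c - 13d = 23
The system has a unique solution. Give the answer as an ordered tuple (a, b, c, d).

(-5, 6, -6, -2)

Form the augmented matrix and row-reduce:
  [  1  0   0    4  |  -13 ]
  [ -3  1   1  -12  |   39 ]
  [  1  0  -1    4  |   -7 ]
  [ -3  0   3  -13  |   23 ]
ρ2 ← ρ2 + 3·ρ1
ρ3 ← ρ3 − ρ1
ρ4 ← ρ4 + 3·ρ1
ρ3 ← -1·ρ3
ρ4 ← ρ4 − 3·ρ3
ρ4 ← -1·ρ4
ρ1 ← ρ1 − 4·ρ4
ρ2 ← ρ2 − ρ3
Reading off the last column: a = -5, b = 6, c = -6, d = -2.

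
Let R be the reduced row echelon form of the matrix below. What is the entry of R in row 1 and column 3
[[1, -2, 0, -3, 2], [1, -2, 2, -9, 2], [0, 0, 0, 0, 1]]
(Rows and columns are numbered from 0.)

Subtract R1 from R2.
  [ 1  -2  0  -3  2 ]
  [ 0   0  2  -6  0 ]
  [ 0   0  0   0  1 ]
Multiply R2 by 1/2.
  [ 1  -2  0  -3  2 ]
  [ 0   0  1  -3  0 ]
  [ 0   0  0   0  1 ]
Subtract 2 times R3 from R1.
  [ 1  -2  0  -3  0 ]
  [ 0   0  1  -3  0 ]
  [ 0   0  0   0  1 ]

-3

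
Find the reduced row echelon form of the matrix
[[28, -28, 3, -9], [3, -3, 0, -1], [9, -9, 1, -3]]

[[1, -1, 0, 0], [0, 0, 1, 0], [0, 0, 0, 1]]

R1 := 1/28·R1
  [ 1  -1  3/28  -9/28 ]
  [ 3  -3     0     -1 ]
  [ 9  -9     1     -3 ]
R2 := R2 − 3·R1
  [ 1  -1   3/28  -9/28 ]
  [ 0   0  -9/28  -1/28 ]
  [ 9  -9      1     -3 ]
R3 := R3 − 9·R1
  [ 1  -1   3/28  -9/28 ]
  [ 0   0  -9/28  -1/28 ]
  [ 0   0   1/28  -3/28 ]
R2 := -28/9·R2
  [ 1  -1  3/28  -9/28 ]
  [ 0   0     1    1/9 ]
  [ 0   0  1/28  -3/28 ]
R3 := R3 − 1/28·R2
  [ 1  -1  3/28  -9/28 ]
  [ 0   0     1    1/9 ]
  [ 0   0     0   -1/9 ]
R3 := -9·R3
  [ 1  -1  3/28  -9/28 ]
  [ 0   0     1    1/9 ]
  [ 0   0     0      1 ]
R2 := R2 − 1/9·R3
  [ 1  -1  3/28  -9/28 ]
  [ 0   0     1      0 ]
  [ 0   0     0      1 ]
R1 := R1 + 9/28·R3
  [ 1  -1  3/28  0 ]
  [ 0   0     1  0 ]
  [ 0   0     0  1 ]
R1 := R1 − 3/28·R2
  [ 1  -1  0  0 ]
  [ 0   0  1  0 ]
  [ 0   0  0  1 ]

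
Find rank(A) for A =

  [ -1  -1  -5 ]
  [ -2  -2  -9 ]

ρ1 ← -1·ρ1
ρ2 ← ρ2 + 2·ρ1
ρ1 ← ρ1 − 5·ρ2
The reduced form has 2 nonzero rows.

rank = 2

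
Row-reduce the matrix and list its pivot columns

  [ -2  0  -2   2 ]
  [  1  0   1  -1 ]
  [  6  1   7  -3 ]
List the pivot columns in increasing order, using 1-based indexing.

R1 ← -1/2·R1
  [ 1  0  1  -1 ]
  [ 1  0  1  -1 ]
  [ 6  1  7  -3 ]
R2 ← R2 − R1
  [ 1  0  1  -1 ]
  [ 0  0  0   0 ]
  [ 6  1  7  -3 ]
R3 ← R3 − 6·R1
  [ 1  0  1  -1 ]
  [ 0  0  0   0 ]
  [ 0  1  1   3 ]
R2 <-> R3
  [ 1  0  1  -1 ]
  [ 0  1  1   3 ]
  [ 0  0  0   0 ]
Pivot columns are the columns containing a leading 1.

1, 2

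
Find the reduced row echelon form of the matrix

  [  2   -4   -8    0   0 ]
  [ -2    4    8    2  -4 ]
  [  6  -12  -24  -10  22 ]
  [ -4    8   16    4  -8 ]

R1 → 1/2·R1
  [  1   -2   -4    0   0 ]
  [ -2    4    8    2  -4 ]
  [  6  -12  -24  -10  22 ]
  [ -4    8   16    4  -8 ]
R2 → R2 + 2·R1
  [  1   -2   -4    0   0 ]
  [  0    0    0    2  -4 ]
  [  6  -12  -24  -10  22 ]
  [ -4    8   16    4  -8 ]
R3 → R3 − 6·R1
  [  1  -2  -4    0   0 ]
  [  0   0   0    2  -4 ]
  [  0   0   0  -10  22 ]
  [ -4   8  16    4  -8 ]
R4 → R4 + 4·R1
  [ 1  -2  -4    0   0 ]
  [ 0   0   0    2  -4 ]
  [ 0   0   0  -10  22 ]
  [ 0   0   0    4  -8 ]
R2 → 1/2·R2
  [ 1  -2  -4    0   0 ]
  [ 0   0   0    1  -2 ]
  [ 0   0   0  -10  22 ]
  [ 0   0   0    4  -8 ]
R3 → R3 + 10·R2
  [ 1  -2  -4  0   0 ]
  [ 0   0   0  1  -2 ]
  [ 0   0   0  0   2 ]
  [ 0   0   0  4  -8 ]
R4 → R4 − 4·R2
  [ 1  -2  -4  0   0 ]
  [ 0   0   0  1  -2 ]
  [ 0   0   0  0   2 ]
  [ 0   0   0  0   0 ]
R3 → 1/2·R3
  [ 1  -2  -4  0   0 ]
  [ 0   0   0  1  -2 ]
  [ 0   0   0  0   1 ]
  [ 0   0   0  0   0 ]
R2 → R2 + 2·R3
  [ 1  -2  -4  0  0 ]
  [ 0   0   0  1  0 ]
  [ 0   0   0  0  1 ]
  [ 0   0   0  0  0 ]

[[1, -2, -4, 0, 0], [0, 0, 0, 1, 0], [0, 0, 0, 0, 1], [0, 0, 0, 0, 0]]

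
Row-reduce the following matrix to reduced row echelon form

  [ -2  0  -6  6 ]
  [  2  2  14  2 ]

r1 ← -1/2·r1
  [ 1  0   3  -3 ]
  [ 2  2  14   2 ]
r2 ← r2 − 2·r1
  [ 1  0  3  -3 ]
  [ 0  2  8   8 ]
r2 ← 1/2·r2
  [ 1  0  3  -3 ]
  [ 0  1  4   4 ]

[[1, 0, 3, -3], [0, 1, 4, 4]]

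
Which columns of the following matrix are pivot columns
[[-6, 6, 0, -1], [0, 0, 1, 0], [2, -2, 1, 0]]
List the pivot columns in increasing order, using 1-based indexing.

Multiply R1 by -1/6.
  [ 1  -1  0  1/6 ]
  [ 0   0  1    0 ]
  [ 2  -2  1    0 ]
Subtract 2 times R1 from R3.
  [ 1  -1  0   1/6 ]
  [ 0   0  1     0 ]
  [ 0   0  1  -1/3 ]
Subtract R2 from R3.
  [ 1  -1  0   1/6 ]
  [ 0   0  1     0 ]
  [ 0   0  0  -1/3 ]
Multiply R3 by -3.
  [ 1  -1  0  1/6 ]
  [ 0   0  1    0 ]
  [ 0   0  0    1 ]
Subtract 1/6 times R3 from R1.
  [ 1  -1  0  0 ]
  [ 0   0  1  0 ]
  [ 0   0  0  1 ]
Pivot columns are the columns containing a leading 1.

1, 3, 4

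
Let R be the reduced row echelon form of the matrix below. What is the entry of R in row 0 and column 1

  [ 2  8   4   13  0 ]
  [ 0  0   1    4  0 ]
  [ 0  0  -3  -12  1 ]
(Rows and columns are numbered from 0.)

R1 ← 1/2·R1
R3 ← R3 + 3·R2
R1 ← R1 − 2·R2

4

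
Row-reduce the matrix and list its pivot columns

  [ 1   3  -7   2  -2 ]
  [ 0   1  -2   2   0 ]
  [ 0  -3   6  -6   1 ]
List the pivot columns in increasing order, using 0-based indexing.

0, 1, 4

R3 → R3 + 3·R2
R1 → R1 + 2·R3
R1 → R1 − 3·R2
Pivot columns are the columns containing a leading 1.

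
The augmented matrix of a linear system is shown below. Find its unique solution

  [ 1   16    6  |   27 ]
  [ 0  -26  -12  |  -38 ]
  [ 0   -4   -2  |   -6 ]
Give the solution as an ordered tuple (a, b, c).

R2 -> -1/26·R2
  [ 1  16     6  |     27 ]
  [ 0   1  6/13  |  19/13 ]
  [ 0  -4    -2  |     -6 ]
R3 -> R3 + 4·R2
  [ 1  16      6  |     27 ]
  [ 0   1   6/13  |  19/13 ]
  [ 0   0  -2/13  |  -2/13 ]
R3 -> -13/2·R3
  [ 1  16     6  |     27 ]
  [ 0   1  6/13  |  19/13 ]
  [ 0   0     1  |      1 ]
R2 -> R2 − 6/13·R3
  [ 1  16  6  |  27 ]
  [ 0   1  0  |   1 ]
  [ 0   0  1  |   1 ]
R1 -> R1 − 6·R3
  [ 1  16  0  |  21 ]
  [ 0   1  0  |   1 ]
  [ 0   0  1  |   1 ]
R1 -> R1 − 16·R2
  [ 1  0  0  |  5 ]
  [ 0  1  0  |  1 ]
  [ 0  0  1  |  1 ]
Reading off the last column: a = 5, b = 1, c = 1.

(5, 1, 1)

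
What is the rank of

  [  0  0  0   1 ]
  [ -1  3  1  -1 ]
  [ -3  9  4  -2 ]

Swap r1 and r2.
Multiply r1 by -1.
Add 3 times r1 to r3.
Swap r2 and r3.
Subtract r3 from r2.
Subtract r3 from r1.
Add r2 to r1.
The reduced form has 3 nonzero rows.

rank = 3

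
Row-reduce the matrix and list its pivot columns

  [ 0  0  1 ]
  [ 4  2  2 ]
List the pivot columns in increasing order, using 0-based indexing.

ρ1 <-> ρ2
ρ1 := 1/4·ρ1
ρ1 := ρ1 − 1/2·ρ2
Pivot columns are the columns containing a leading 1.

0, 2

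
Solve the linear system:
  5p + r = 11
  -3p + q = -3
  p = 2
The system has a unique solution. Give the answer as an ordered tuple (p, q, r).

(2, 3, 1)

Form the augmented matrix and row-reduce:
  [  5  0  1  |  11 ]
  [ -3  1  0  |  -3 ]
  [  1  0  0  |   2 ]
R1 ← 1/5·R1
  [  1  0  1/5  |  11/5 ]
  [ -3  1    0  |    -3 ]
  [  1  0    0  |     2 ]
R2 ← R2 + 3·R1
  [ 1  0  1/5  |  11/5 ]
  [ 0  1  3/5  |  18/5 ]
  [ 1  0    0  |     2 ]
R3 ← R3 − R1
  [ 1  0   1/5  |  11/5 ]
  [ 0  1   3/5  |  18/5 ]
  [ 0  0  -1/5  |  -1/5 ]
R3 ← -5·R3
  [ 1  0  1/5  |  11/5 ]
  [ 0  1  3/5  |  18/5 ]
  [ 0  0    1  |     1 ]
R2 ← R2 − 3/5·R3
  [ 1  0  1/5  |  11/5 ]
  [ 0  1    0  |     3 ]
  [ 0  0    1  |     1 ]
R1 ← R1 − 1/5·R3
  [ 1  0  0  |  2 ]
  [ 0  1  0  |  3 ]
  [ 0  0  1  |  1 ]
Reading off the last column: p = 2, q = 3, r = 1.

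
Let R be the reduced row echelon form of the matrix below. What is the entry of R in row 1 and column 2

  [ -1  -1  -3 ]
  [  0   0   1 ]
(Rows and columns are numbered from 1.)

R1 -> -1·R1
  [ 1  1  3 ]
  [ 0  0  1 ]
R1 -> R1 − 3·R2
  [ 1  1  0 ]
  [ 0  0  1 ]

1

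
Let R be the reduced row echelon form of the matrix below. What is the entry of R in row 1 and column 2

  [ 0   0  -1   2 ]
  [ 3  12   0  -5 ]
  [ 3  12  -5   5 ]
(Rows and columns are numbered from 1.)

Swap ρ1 and ρ2.
  [ 3  12   0  -5 ]
  [ 0   0  -1   2 ]
  [ 3  12  -5   5 ]
Multiply ρ1 by 1/3.
  [ 1   4   0  -5/3 ]
  [ 0   0  -1     2 ]
  [ 3  12  -5     5 ]
Subtract 3 times ρ1 from ρ3.
  [ 1  4   0  -5/3 ]
  [ 0  0  -1     2 ]
  [ 0  0  -5    10 ]
Multiply ρ2 by -1.
  [ 1  4   0  -5/3 ]
  [ 0  0   1    -2 ]
  [ 0  0  -5    10 ]
Add 5 times ρ2 to ρ3.
  [ 1  4  0  -5/3 ]
  [ 0  0  1    -2 ]
  [ 0  0  0     0 ]

4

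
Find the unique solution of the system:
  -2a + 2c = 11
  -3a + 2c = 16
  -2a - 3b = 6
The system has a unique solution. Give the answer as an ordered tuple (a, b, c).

(-5, 4/3, 1/2)

Form the augmented matrix and row-reduce:
  [ -2   0  2  |  11 ]
  [ -3   0  2  |  16 ]
  [ -2  -3  0  |   6 ]
ρ1 := -1/2·ρ1
  [  1   0  -1  |  -11/2 ]
  [ -3   0   2  |     16 ]
  [ -2  -3   0  |      6 ]
ρ2 := ρ2 + 3·ρ1
  [  1   0  -1  |  -11/2 ]
  [  0   0  -1  |   -1/2 ]
  [ -2  -3   0  |      6 ]
ρ3 := ρ3 + 2·ρ1
  [ 1   0  -1  |  -11/2 ]
  [ 0   0  -1  |   -1/2 ]
  [ 0  -3  -2  |     -5 ]
ρ2 ↔ ρ3
  [ 1   0  -1  |  -11/2 ]
  [ 0  -3  -2  |     -5 ]
  [ 0   0  -1  |   -1/2 ]
ρ2 := -1/3·ρ2
  [ 1  0   -1  |  -11/2 ]
  [ 0  1  2/3  |    5/3 ]
  [ 0  0   -1  |   -1/2 ]
ρ3 := -1·ρ3
  [ 1  0   -1  |  -11/2 ]
  [ 0  1  2/3  |    5/3 ]
  [ 0  0    1  |    1/2 ]
ρ2 := ρ2 − 2/3·ρ3
  [ 1  0  -1  |  -11/2 ]
  [ 0  1   0  |    4/3 ]
  [ 0  0   1  |    1/2 ]
ρ1 := ρ1 + ρ3
  [ 1  0  0  |   -5 ]
  [ 0  1  0  |  4/3 ]
  [ 0  0  1  |  1/2 ]
Reading off the last column: a = -5, b = 4/3, c = 1/2.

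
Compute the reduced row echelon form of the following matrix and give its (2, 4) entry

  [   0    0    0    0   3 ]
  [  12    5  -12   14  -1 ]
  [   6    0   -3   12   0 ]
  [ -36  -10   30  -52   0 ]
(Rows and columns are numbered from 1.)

R1 <-> R2
  [  12    5  -12   14  -1 ]
  [   0    0    0    0   3 ]
  [   6    0   -3   12   0 ]
  [ -36  -10   30  -52   0 ]
R1 -> 1/12·R1
  [   1  5/12  -1  7/6  -1/12 ]
  [   0     0   0    0      3 ]
  [   6     0  -3   12      0 ]
  [ -36   -10  30  -52      0 ]
R3 -> R3 − 6·R1
  [   1  5/12  -1  7/6  -1/12 ]
  [   0     0   0    0      3 ]
  [   0  -5/2   3    5    1/2 ]
  [ -36   -10  30  -52      0 ]
R4 -> R4 + 36·R1
  [ 1  5/12  -1  7/6  -1/12 ]
  [ 0     0   0    0      3 ]
  [ 0  -5/2   3    5    1/2 ]
  [ 0     5  -6  -10     -3 ]
R2 <-> R3
  [ 1  5/12  -1  7/6  -1/12 ]
  [ 0  -5/2   3    5    1/2 ]
  [ 0     0   0    0      3 ]
  [ 0     5  -6  -10     -3 ]
R2 -> -2/5·R2
  [ 1  5/12    -1  7/6  -1/12 ]
  [ 0     1  -6/5   -2   -1/5 ]
  [ 0     0     0    0      3 ]
  [ 0     5    -6  -10     -3 ]
R4 -> R4 − 5·R2
  [ 1  5/12    -1  7/6  -1/12 ]
  [ 0     1  -6/5   -2   -1/5 ]
  [ 0     0     0    0      3 ]
  [ 0     0     0    0     -2 ]
R3 -> 1/3·R3
  [ 1  5/12    -1  7/6  -1/12 ]
  [ 0     1  -6/5   -2   -1/5 ]
  [ 0     0     0    0      1 ]
  [ 0     0     0    0     -2 ]
R4 -> R4 + 2·R3
  [ 1  5/12    -1  7/6  -1/12 ]
  [ 0     1  -6/5   -2   -1/5 ]
  [ 0     0     0    0      1 ]
  [ 0     0     0    0      0 ]
R2 -> R2 + 1/5·R3
  [ 1  5/12    -1  7/6  -1/12 ]
  [ 0     1  -6/5   -2      0 ]
  [ 0     0     0    0      1 ]
  [ 0     0     0    0      0 ]
R1 -> R1 + 1/12·R3
  [ 1  5/12    -1  7/6  0 ]
  [ 0     1  -6/5   -2  0 ]
  [ 0     0     0    0  1 ]
  [ 0     0     0    0  0 ]
R1 -> R1 − 5/12·R2
  [ 1  0  -1/2   2  0 ]
  [ 0  1  -6/5  -2  0 ]
  [ 0  0     0   0  1 ]
  [ 0  0     0   0  0 ]

-2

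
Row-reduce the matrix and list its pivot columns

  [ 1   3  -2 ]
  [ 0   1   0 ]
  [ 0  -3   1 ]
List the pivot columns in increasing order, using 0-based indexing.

0, 1, 2

ρ3 ← ρ3 + 3·ρ2
  [ 1  3  -2 ]
  [ 0  1   0 ]
  [ 0  0   1 ]
ρ1 ← ρ1 + 2·ρ3
  [ 1  3  0 ]
  [ 0  1  0 ]
  [ 0  0  1 ]
ρ1 ← ρ1 − 3·ρ2
  [ 1  0  0 ]
  [ 0  1  0 ]
  [ 0  0  1 ]
Pivot columns are the columns containing a leading 1.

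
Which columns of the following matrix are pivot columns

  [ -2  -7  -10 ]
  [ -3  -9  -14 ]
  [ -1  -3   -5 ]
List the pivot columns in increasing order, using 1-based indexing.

1, 2, 3

R1 ← -1/2·R1
  [  1  7/2    5 ]
  [ -3   -9  -14 ]
  [ -1   -3   -5 ]
R2 ← R2 + 3·R1
  [  1  7/2   5 ]
  [  0  3/2   1 ]
  [ -1   -3  -5 ]
R3 ← R3 + R1
  [ 1  7/2  5 ]
  [ 0  3/2  1 ]
  [ 0  1/2  0 ]
R2 ← 2/3·R2
  [ 1  7/2    5 ]
  [ 0    1  2/3 ]
  [ 0  1/2    0 ]
R3 ← R3 − 1/2·R2
  [ 1  7/2     5 ]
  [ 0    1   2/3 ]
  [ 0    0  -1/3 ]
R3 ← -3·R3
  [ 1  7/2    5 ]
  [ 0    1  2/3 ]
  [ 0    0    1 ]
R2 ← R2 − 2/3·R3
  [ 1  7/2  5 ]
  [ 0    1  0 ]
  [ 0    0  1 ]
R1 ← R1 − 5·R3
  [ 1  7/2  0 ]
  [ 0    1  0 ]
  [ 0    0  1 ]
R1 ← R1 − 7/2·R2
  [ 1  0  0 ]
  [ 0  1  0 ]
  [ 0  0  1 ]
Pivot columns are the columns containing a leading 1.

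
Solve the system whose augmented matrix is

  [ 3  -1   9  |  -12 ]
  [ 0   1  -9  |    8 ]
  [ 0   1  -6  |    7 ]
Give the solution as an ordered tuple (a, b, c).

Multiply ρ1 by 1/3.
Subtract ρ2 from ρ3.
Multiply ρ3 by 1/3.
Add 9 times ρ3 to ρ2.
Subtract 3 times ρ3 from ρ1.
Add 1/3 times ρ2 to ρ1.
Reading off the last column: a = -4/3, b = 5, c = -1/3.

(-4/3, 5, -1/3)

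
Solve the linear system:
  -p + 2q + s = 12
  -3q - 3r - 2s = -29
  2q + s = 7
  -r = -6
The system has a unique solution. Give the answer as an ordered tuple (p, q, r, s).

(-5, 3, 6, 1)

Form the augmented matrix and row-reduce:
  [ -1   2   0   1  |   12 ]
  [  0  -3  -3  -2  |  -29 ]
  [  0   2   0   1  |    7 ]
  [  0   0  -1   0  |   -6 ]
ρ1 ← -1·ρ1
ρ2 ← -1/3·ρ2
ρ3 ← ρ3 − 2·ρ2
ρ3 ← -1/2·ρ3
ρ4 ← ρ4 + ρ3
ρ4 ← 6·ρ4
ρ3 ← ρ3 − 1/6·ρ4
ρ2 ← ρ2 − 2/3·ρ4
ρ1 ← ρ1 + ρ4
ρ2 ← ρ2 − ρ3
ρ1 ← ρ1 + 2·ρ2
Reading off the last column: p = -5, q = 3, r = 6, s = 1.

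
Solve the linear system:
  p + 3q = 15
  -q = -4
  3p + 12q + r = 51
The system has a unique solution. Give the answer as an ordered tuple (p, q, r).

(3, 4, -6)

Form the augmented matrix and row-reduce:
  [ 1   3  0  |  15 ]
  [ 0  -1  0  |  -4 ]
  [ 3  12  1  |  51 ]
Subtract 3 times r1 from r3.
  [ 1   3  0  |  15 ]
  [ 0  -1  0  |  -4 ]
  [ 0   3  1  |   6 ]
Multiply r2 by -1.
  [ 1  3  0  |  15 ]
  [ 0  1  0  |   4 ]
  [ 0  3  1  |   6 ]
Subtract 3 times r2 from r3.
  [ 1  3  0  |  15 ]
  [ 0  1  0  |   4 ]
  [ 0  0  1  |  -6 ]
Subtract 3 times r2 from r1.
  [ 1  0  0  |   3 ]
  [ 0  1  0  |   4 ]
  [ 0  0  1  |  -6 ]
Reading off the last column: p = 3, q = 4, r = -6.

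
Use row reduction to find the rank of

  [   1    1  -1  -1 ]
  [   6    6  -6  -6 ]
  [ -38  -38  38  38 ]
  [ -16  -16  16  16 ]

rank = 1

R2 -> R2 − 6·R1
  [   1    1  -1  -1 ]
  [   0    0   0   0 ]
  [ -38  -38  38  38 ]
  [ -16  -16  16  16 ]
R3 -> R3 + 38·R1
  [   1    1  -1  -1 ]
  [   0    0   0   0 ]
  [   0    0   0   0 ]
  [ -16  -16  16  16 ]
R4 -> R4 + 16·R1
  [ 1  1  -1  -1 ]
  [ 0  0   0   0 ]
  [ 0  0   0   0 ]
  [ 0  0   0   0 ]
The reduced form has 1 nonzero row.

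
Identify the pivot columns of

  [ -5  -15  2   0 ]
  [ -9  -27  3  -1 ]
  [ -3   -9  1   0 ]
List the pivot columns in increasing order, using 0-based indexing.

0, 2, 3

Multiply ρ1 by -1/5.
  [  1    3  -2/5   0 ]
  [ -9  -27     3  -1 ]
  [ -3   -9     1   0 ]
Add 9 times ρ1 to ρ2.
  [  1   3  -2/5   0 ]
  [  0   0  -3/5  -1 ]
  [ -3  -9     1   0 ]
Add 3 times ρ1 to ρ3.
  [ 1  3  -2/5   0 ]
  [ 0  0  -3/5  -1 ]
  [ 0  0  -1/5   0 ]
Multiply ρ2 by -5/3.
  [ 1  3  -2/5    0 ]
  [ 0  0     1  5/3 ]
  [ 0  0  -1/5    0 ]
Add 1/5 times ρ2 to ρ3.
  [ 1  3  -2/5    0 ]
  [ 0  0     1  5/3 ]
  [ 0  0     0  1/3 ]
Multiply ρ3 by 3.
  [ 1  3  -2/5    0 ]
  [ 0  0     1  5/3 ]
  [ 0  0     0    1 ]
Subtract 5/3 times ρ3 from ρ2.
  [ 1  3  -2/5  0 ]
  [ 0  0     1  0 ]
  [ 0  0     0  1 ]
Add 2/5 times ρ2 to ρ1.
  [ 1  3  0  0 ]
  [ 0  0  1  0 ]
  [ 0  0  0  1 ]
Pivot columns are the columns containing a leading 1.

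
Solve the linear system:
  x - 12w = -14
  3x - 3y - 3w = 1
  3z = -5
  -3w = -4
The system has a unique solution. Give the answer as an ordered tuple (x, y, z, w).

Form the augmented matrix and row-reduce:
  [ 1   0  0  -12  |  -14 ]
  [ 3  -3  0   -3  |    1 ]
  [ 0   0  3    0  |   -5 ]
  [ 0   0  0   -3  |   -4 ]
ρ2 → ρ2 − 3·ρ1
  [ 1   0  0  -12  |  -14 ]
  [ 0  -3  0   33  |   43 ]
  [ 0   0  3    0  |   -5 ]
  [ 0   0  0   -3  |   -4 ]
ρ2 → -1/3·ρ2
  [ 1  0  0  -12  |    -14 ]
  [ 0  1  0  -11  |  -43/3 ]
  [ 0  0  3    0  |     -5 ]
  [ 0  0  0   -3  |     -4 ]
ρ3 → 1/3·ρ3
  [ 1  0  0  -12  |    -14 ]
  [ 0  1  0  -11  |  -43/3 ]
  [ 0  0  1    0  |   -5/3 ]
  [ 0  0  0   -3  |     -4 ]
ρ4 → -1/3·ρ4
  [ 1  0  0  -12  |    -14 ]
  [ 0  1  0  -11  |  -43/3 ]
  [ 0  0  1    0  |   -5/3 ]
  [ 0  0  0    1  |    4/3 ]
ρ2 → ρ2 + 11·ρ4
  [ 1  0  0  -12  |   -14 ]
  [ 0  1  0    0  |   1/3 ]
  [ 0  0  1    0  |  -5/3 ]
  [ 0  0  0    1  |   4/3 ]
ρ1 → ρ1 + 12·ρ4
  [ 1  0  0  0  |     2 ]
  [ 0  1  0  0  |   1/3 ]
  [ 0  0  1  0  |  -5/3 ]
  [ 0  0  0  1  |   4/3 ]
Reading off the last column: x = 2, y = 1/3, z = -5/3, w = 4/3.

(2, 1/3, -5/3, 4/3)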